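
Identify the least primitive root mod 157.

φ(157) = 157 − 1 = 156 = 2^2 · 3 · 13.
Test candidates g = 2, 3, … against the prime factors q ∈ {2, 3, 13} of φ(157): g is a generator iff g^(156/q) ≢ 1 for every such q.
g = 2: 2^78 ≡ 156; 2^52 ≡ 1 — hits 1, so not a primitive root.
g = 3: 3^78 ≡ 1 — hits 1, so not a primitive root.
g = 4: 4^78 ≡ 1 — hits 1, so not a primitive root.
g = 5: 5^78 ≡ 156; 5^52 ≡ 12; 5^12 ≡ 130 — none is 1, so 5 is a primitive root.
Hence the least primitive root of 157 is 5.

5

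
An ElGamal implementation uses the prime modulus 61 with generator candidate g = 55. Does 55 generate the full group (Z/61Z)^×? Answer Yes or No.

φ(61) = 61 − 1 = 60 = 2^2 · 3 · 5.
An element g generates (Z/61Z)^× iff g^(60/q) ≢ 1 (mod 61) for each prime q ∈ {2, 3, 5}.
55^30 ≡ 60 (mod 61)  [q = 2: ≢ 1 ✓]
55^20 ≡ 47 (mod 61)  [q = 3: ≢ 1 ✓]
55^12 ≡ 20 (mod 61)  [q = 5: ≢ 1 ✓]
None equal 1, so ord_61(55) = 60: 55 is a primitive root.

Yes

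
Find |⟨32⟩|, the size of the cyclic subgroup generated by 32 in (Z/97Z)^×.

48

The order of 32 must divide φ(97) = 97 − 1 = 96 = 2^5 · 3.
Divisors of 96: 1, 2, 3, 4, 6, 8, 12, 16, 24, 32, 48, 96.
Evaluate successive powers at the divisors of 96:
32^1 ≡ 32 (mod 97)
32^2 ≡ 54 (mod 97)
32^3 ≡ 79 (mod 97)
32^4 ≡ 6 (mod 97)
32^6 ≡ 33 (mod 97)
32^8 ≡ 36 (mod 97)
32^12 ≡ 22 (mod 97)
32^16 ≡ 35 (mod 97)
32^24 ≡ 96 (mod 97)
32^32 ≡ 61 (mod 97)
32^48 ≡ 1 (mod 97) ✓
So ord_97(32) = 48.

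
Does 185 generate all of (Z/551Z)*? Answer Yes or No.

No

551 = 19 · 29 is a product of two distinct odd primes, so (Z/551Z)^× ≅ (Z/19Z)^× × (Z/29Z)^× is not cyclic.
No primitive root modulo 551 exists; in particular 185 is not one.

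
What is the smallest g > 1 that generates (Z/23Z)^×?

φ(23) = 23 − 1 = 22 = 2 · 11.
g is a primitive root iff g^(22/q) ≢ 1 (mod 23) for each prime q ∈ {2, 11}.
g = 2: 2^11 ≡ 1 — hits 1, so not a primitive root.
g = 3: 3^11 ≡ 1 — hits 1, so not a primitive root.
g = 4: 4^11 ≡ 1 — hits 1, so not a primitive root.
g = 5: 5^11 ≡ 22; 5^2 ≡ 2 — none is 1, so 5 is a primitive root.
Hence the least primitive root of 23 is 5.

5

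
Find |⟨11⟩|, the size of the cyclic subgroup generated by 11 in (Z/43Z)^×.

7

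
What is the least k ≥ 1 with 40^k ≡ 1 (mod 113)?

The order of 40 must divide φ(113) = 113 − 1 = 112 = 2^4 · 7.
Divisors of 112: 1, 2, 4, 7, 8, 14, 16, 28, 56, 112.
Check 40^d mod 113 for each divisor in increasing order:
40^1 ≡ 40
40^2 ≡ 18
40^4 ≡ 98
40^7 ≡ 48
40^8 ≡ 112
40^14 ≡ 44
40^16 ≡ 1
The smallest such exponent is 16, so the order of 40 is 16.

16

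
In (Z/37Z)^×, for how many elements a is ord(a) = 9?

6

φ(37) = 37 − 1 = 36 = 2^2 · 3^2.
Since (Z/37Z)^× is cyclic of order 36, the number of elements of order d is φ(d) when d | 36 and 0 otherwise.
9 = 3^2 divides 36, and φ(9) = 6.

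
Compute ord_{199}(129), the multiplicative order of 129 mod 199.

198

Since 129 ∈ (Z/199Z)^×, its order divides φ(199) = 199 − 1 = 198 = 2 · 3^2 · 11.
Divisors of 198: 1, 2, 3, 6, 9, 11, 18, 22, 33, 66, 99, 198.
Compute 129^d (mod 199) for the divisors d until we hit 1:
129^1 ≡ 129
129^2 ≡ 124
129^3 ≡ 76
129^6 ≡ 5
129^9 ≡ 181
129^11 ≡ 156
129^18 ≡ 125
129^22 ≡ 58
129^33 ≡ 93
129^66 ≡ 92
129^99 ≡ 198
129^198 ≡ 1
Hence ord(129) = 198.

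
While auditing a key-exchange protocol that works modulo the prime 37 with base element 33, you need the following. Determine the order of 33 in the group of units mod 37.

9

Since 33 ∈ (Z/37Z)^×, its order divides φ(37) = 37 − 1 = 36 = 2^2 · 3^2.
Divisors of 36: 1, 2, 3, 4, 6, 9, 12, 18, 36.
Test each divisor d:
33^1 ≡ 33 (mod 37)
33^2 ≡ 16 (mod 37)
33^3 ≡ 10 (mod 37)
33^4 ≡ 34 (mod 37)
33^6 ≡ 26 (mod 37)
33^9 ≡ 1 (mod 37) ✓
Therefore the multiplicative order of 33 modulo 37 is 9.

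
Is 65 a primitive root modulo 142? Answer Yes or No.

Yes

φ(142) = φ(2)·φ(71) = 1·70 = 70 = 2 · 5 · 7.
It suffices to check that the order of 65 is not a proper divisor of 70: compute 65^(70/q) for q ∈ {2, 5, 7}.
65^35 ≡ 141 (mod 142)  [q = 2: ≢ 1 ✓]
65^14 ≡ 5 (mod 142)  [q = 5: ≢ 1 ✓]
65^10 ≡ 91 (mod 142)  [q = 7: ≢ 1 ✓]
None equal 1, so ord_142(65) = 70: 65 is a primitive root.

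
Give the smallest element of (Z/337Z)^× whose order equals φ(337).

10

φ(337) = 337 − 1 = 336 = 2^4 · 3 · 7.
Test candidates g = 2, 3, … against the prime factors q ∈ {2, 3, 7} of φ(337): g is a generator iff g^(336/q) ≢ 1 for every such q.
g = 2: 2^168 ≡ 1 — hits 1, so not a primitive root.
g = 3: 3^168 ≡ 1 — hits 1, so not a primitive root.
g = 4: 4^168 ≡ 1 — hits 1, so not a primitive root.
g = 5: 5^168 ≡ 336; 5^112 ≡ 1 — hits 1, so not a primitive root.
g = 6: 6^168 ≡ 1 — hits 1, so not a primitive root.
g = 7: 7^168 ≡ 1 — hits 1, so not a primitive root.
g = 8: 8^168 ≡ 1 — hits 1, so not a primitive root.
g = 9: 9^168 ≡ 1 — hits 1, so not a primitive root.
g = 10: 10^168 ≡ 336; 10^112 ≡ 128; 10^48 ≡ 175 — none is 1, so 10 is a primitive root.
So 10 is the smallest generator of (Z/337Z)^×.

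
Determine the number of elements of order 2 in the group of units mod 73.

1

φ(73) = 73 − 1 = 72 = 2^3 · 3^2.
Since (Z/73Z)^× is cyclic of order 72, the number of elements of order d is φ(d) when d | 72 and 0 otherwise.
2 | 72, and φ(2) = 2 − 1 = 1.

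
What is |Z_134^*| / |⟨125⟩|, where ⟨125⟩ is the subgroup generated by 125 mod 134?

The order of 125 must divide φ(134) = φ(2)·φ(67) = 1·66 = 66 = 2 · 3 · 11.
Divisors of 66: 1, 2, 3, 6, 11, 22, 33, 66.
Evaluate successive powers at the divisors of 66:
125^1 ≡ 125
125^2 ≡ 81
125^3 ≡ 75
125^6 ≡ 131
125^11 ≡ 133
125^22 ≡ 1
Thus |⟨125⟩| = ord(125) = 22.
The index is φ(134) / ord(125) = 66 / 22 = 3.

3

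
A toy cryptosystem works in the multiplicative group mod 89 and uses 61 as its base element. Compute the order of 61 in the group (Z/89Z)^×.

88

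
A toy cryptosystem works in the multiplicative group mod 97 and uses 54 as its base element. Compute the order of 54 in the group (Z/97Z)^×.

24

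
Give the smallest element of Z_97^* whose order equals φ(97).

φ(97) = 97 − 1 = 96 = 2^5 · 3.
g is a primitive root iff g^(96/q) ≢ 1 (mod 97) for each prime q ∈ {2, 3}.
g = 2: 2^48 ≡ 1 — hits 1, so not a primitive root.
g = 3: 3^48 ≡ 1 — hits 1, so not a primitive root.
g = 4: 4^48 ≡ 1 — hits 1, so not a primitive root.
g = 5: 5^48 ≡ 96; 5^32 ≡ 35 — none is 1, so 5 is a primitive root.
So 5 is the smallest generator of (Z/97Z)^×.

5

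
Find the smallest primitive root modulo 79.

φ(79) = 79 − 1 = 78 = 2 · 3 · 13.
Test candidates g = 2, 3, … against the prime factors q ∈ {2, 3, 13} of φ(79): g is a generator iff g^(78/q) ≢ 1 for every such q.
g = 2: 2^39 ≡ 1 — hits 1, so not a primitive root.
g = 3: 3^39 ≡ 78; 3^26 ≡ 23; 3^6 ≡ 18 — none is 1, so 3 is a primitive root.
The smallest primitive root modulo 79 is 3.

3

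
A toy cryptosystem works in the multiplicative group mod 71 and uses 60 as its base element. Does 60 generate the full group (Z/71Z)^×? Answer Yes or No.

No

φ(71) = 71 − 1 = 70 = 2 · 5 · 7.
It suffices to check that the order of 60 is not a proper divisor of 70: compute 60^(70/q) for q ∈ {2, 5, 7}.
60^35 ≡ 1 (mod 71)  [q = 2: ≡ 1 ✗]
60^14 ≡ 54 (mod 71)  [q = 5: ≢ 1 ✓]
60^10 ≡ 32 (mod 71)  [q = 7: ≢ 1 ✓]
Since 60^35 ≡ 1, the order of 60 divides 35 < 70, so 60 is not a primitive root.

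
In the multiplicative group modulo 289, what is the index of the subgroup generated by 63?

1

The order of 63 must divide φ(289) = φ(17^2) = 17·(17−1) = 272 = 2^4 · 17.
Divisors of 272: 1, 2, 4, 8, 16, 17, 34, 68, 136, 272.
Test each divisor d:
63^1 ≡ 63 (mod 289)
63^2 ≡ 212 (mod 289)
63^4 ≡ 149 (mod 289)
63^8 ≡ 237 (mod 289)
63^16 ≡ 103 (mod 289)
63^17 ≡ 131 (mod 289)
63^34 ≡ 110 (mod 289)
63^68 ≡ 251 (mod 289)
63^136 ≡ 288 (mod 289)
63^272 ≡ 1 (mod 289) ✓
The order of 63 is 272, so the subgroup it generates has 272 elements.
Index = |(Z/289Z)^×| / |⟨63⟩| = 272 / 272 = 1.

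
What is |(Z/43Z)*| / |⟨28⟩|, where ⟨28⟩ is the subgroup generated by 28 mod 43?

By Lagrange's theorem, ord_43(28) divides φ(43) = 43 − 1 = 42 = 2 · 3 · 7.
Divisors of 42: 1, 2, 3, 6, 7, 14, 21, 42.
Evaluate successive powers at the divisors of 42:
28^1 ≡ 28
28^2 ≡ 10
28^3 ≡ 22
28^6 ≡ 11
28^7 ≡ 7
28^14 ≡ 6
28^21 ≡ 42
28^42 ≡ 1
Thus |⟨28⟩| = ord(28) = 42.
Index = |(Z/43Z)^×| / |⟨28⟩| = 42 / 42 = 1.

1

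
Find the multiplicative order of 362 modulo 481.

12

Since 362 ∈ (Z/481Z)^×, its order divides φ(481) = φ(13·37) = (13−1)·(37−1) = 12·36 = 432 = 2^4 · 3^3.
Divisors of 432: 1, 2, 3, 4, 6, 8, 9, 12, 16, 18, 24, 27, 36, 48, 54, 72, 108, 144, 216, 432.
Test each divisor d:
362^1 ≡ 362
362^2 ≡ 212
362^3 ≡ 265
362^4 ≡ 211
362^6 ≡ 480
362^8 ≡ 269
362^9 ≡ 216
362^12 ≡ 1
The smallest such exponent is 12, so the order of 362 is 12.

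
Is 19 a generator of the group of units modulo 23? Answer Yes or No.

φ(23) = 23 − 1 = 22 = 2 · 11.
An element g generates (Z/23Z)^× iff g^(22/q) ≢ 1 (mod 23) for each prime q ∈ {2, 11}.
19^11 ≡ 22 (mod 23)  [q = 2: ≢ 1 ✓]
19^2 ≡ 16 (mod 23)  [q = 11: ≢ 1 ✓]
All checks pass, so 19 has order 22 and is a primitive root modulo 23.

Yes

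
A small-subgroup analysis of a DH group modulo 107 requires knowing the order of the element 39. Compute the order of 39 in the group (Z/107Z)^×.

Since 39 ∈ (Z/107Z)^×, its order divides φ(107) = 107 − 1 = 106 = 2 · 53.
Divisors of 106: 1, 2, 53, 106.
Compute 39^d (mod 107) for the divisors d until we hit 1:
39^1 ≡ 39 (mod 107)
39^2 ≡ 23 (mod 107)
39^53 ≡ 1 (mod 107) ✓
So ord_107(39) = 53.

53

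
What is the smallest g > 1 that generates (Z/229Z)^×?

φ(229) = 229 − 1 = 228 = 2^2 · 3 · 19.
Test candidates g = 2, 3, … against the prime factors q ∈ {2, 3, 19} of φ(229): g is a generator iff g^(228/q) ≢ 1 for every such q.
g = 2: 2^114 ≡ 228; 2^76 ≡ 1 — hits 1, so not a primitive root.
g = 3: 3^114 ≡ 1 — hits 1, so not a primitive root.
g = 4: 4^114 ≡ 1 — hits 1, so not a primitive root.
g = 5: 5^114 ≡ 1 — hits 1, so not a primitive root.
g = 6: 6^114 ≡ 228; 6^76 ≡ 134; 6^12 ≡ 165 — none is 1, so 6 is a primitive root.
The smallest primitive root modulo 229 is 6.

6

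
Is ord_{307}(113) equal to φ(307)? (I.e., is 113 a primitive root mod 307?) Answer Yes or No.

No

φ(307) = 307 − 1 = 306 = 2 · 3^2 · 17.
It suffices to check that the order of 113 is not a proper divisor of 306: compute 113^(306/q) for q ∈ {2, 3, 17}.
113^153 ≡ 1 (mod 307)  [q = 2: ≡ 1 ✗]
113^102 ≡ 1 (mod 307)  [q = 3: ≡ 1 ✗]
113^18 ≡ 115 (mod 307)  [q = 17: ≢ 1 ✓]
The check at q = 2 fails, so 113 generates a proper subgroup.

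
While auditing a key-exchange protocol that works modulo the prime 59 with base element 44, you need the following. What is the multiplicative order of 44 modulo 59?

58

Since 44 ∈ (Z/59Z)^×, its order divides φ(59) = 59 − 1 = 58 = 2 · 29.
Divisors of 58: 1, 2, 29, 58.
Evaluate successive powers at the divisors of 58:
44^1 ≡ 44 (mod 59)
44^2 ≡ 48 (mod 59)
44^29 ≡ 58 (mod 59)
44^58 ≡ 1 (mod 59) ✓
Therefore the multiplicative order of 44 modulo 59 is 58.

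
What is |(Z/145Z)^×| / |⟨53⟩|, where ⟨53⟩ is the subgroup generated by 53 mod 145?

4

Since 53 ∈ (Z/145Z)^×, its order divides φ(145) = φ(5·29) = (5−1)·(29−1) = 4·28 = 112 = 2^4 · 7.
Divisors of 112: 1, 2, 4, 7, 8, 14, 16, 28, 56, 112.
Check 53^d mod 145 for each divisor in increasing order:
53^1 ≡ 53 (mod 145)
53^2 ≡ 54 (mod 145)
53^4 ≡ 16 (mod 145)
53^7 ≡ 117 (mod 145)
53^8 ≡ 111 (mod 145)
53^14 ≡ 59 (mod 145)
53^16 ≡ 141 (mod 145)
53^28 ≡ 1 (mod 145) ✓
Thus |⟨53⟩| = ord(53) = 28.
Index = |(Z/145Z)^×| / |⟨53⟩| = 112 / 28 = 4.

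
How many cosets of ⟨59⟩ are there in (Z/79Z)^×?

ord(59) | φ(79) = 79 − 1 = 78 = 2 · 3 · 13.
Divisors of 78: 1, 2, 3, 6, 13, 26, 39, 78.
Check 59^d mod 79 for each divisor in increasing order:
59^1 ≡ 59 (mod 79)
59^2 ≡ 5 (mod 79)
59^3 ≡ 58 (mod 79)
59^6 ≡ 46 (mod 79)
59^13 ≡ 24 (mod 79)
59^26 ≡ 23 (mod 79)
59^39 ≡ 78 (mod 79)
59^78 ≡ 1 (mod 79) ✓
The order of 59 is 78, so the subgroup it generates has 78 elements.
[(Z/79Z)^× : ⟨59⟩] = 78/78 = 1.

1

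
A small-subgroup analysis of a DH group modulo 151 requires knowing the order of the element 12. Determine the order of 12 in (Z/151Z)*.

150

By Lagrange's theorem, ord_151(12) divides φ(151) = 151 − 1 = 150 = 2 · 3 · 5^2.
Divisors of 150: 1, 2, 3, 5, 6, 10, 15, 25, 30, 50, 75, 150.
Evaluate successive powers at the divisors of 150:
12^1 ≡ 12
12^2 ≡ 144
12^3 ≡ 67
12^5 ≡ 135
12^6 ≡ 110
12^10 ≡ 105
12^15 ≡ 132
12^25 ≡ 119
12^30 ≡ 59
12^50 ≡ 118
12^75 ≡ 150
12^150 ≡ 1
The smallest such exponent is 150, so the order of 12 is 150.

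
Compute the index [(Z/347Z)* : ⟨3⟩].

ord(3) | φ(347) = 347 − 1 = 346 = 2 · 173.
Divisors of 346: 1, 2, 173, 346.
Compute 3^d (mod 347) for the divisors d until we hit 1:
3^1 ≡ 3
3^2 ≡ 9
3^173 ≡ 1
Thus |⟨3⟩| = ord(3) = 173.
Index = |(Z/347Z)^×| / |⟨3⟩| = 346 / 173 = 2.

2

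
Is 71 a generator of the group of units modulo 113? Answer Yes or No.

φ(113) = 113 − 1 = 112 = 2^4 · 7.
71 is a primitive root mod 113 iff 71^(φ(113)/q) ≢ 1 for every prime q | φ(113), i.e. q ∈ {2, 7}.
71^56 ≡ 112 (mod 113)  [q = 2: ≢ 1 ✓]
71^16 ≡ 1 (mod 113)  [q = 7: ≡ 1 ✗]
The check at q = 7 fails, so 71 generates a proper subgroup.

No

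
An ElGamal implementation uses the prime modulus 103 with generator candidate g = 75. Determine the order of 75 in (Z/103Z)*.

102

ord(75) | φ(103) = 103 − 1 = 102 = 2 · 3 · 17.
Divisors of 102: 1, 2, 3, 6, 17, 34, 51, 102.
Test each divisor d:
75^1 ≡ 75
75^2 ≡ 63
75^3 ≡ 90
75^6 ≡ 66
75^17 ≡ 47
75^34 ≡ 46
75^51 ≡ 102
75^102 ≡ 1
The smallest such exponent is 102, so the order of 75 is 102.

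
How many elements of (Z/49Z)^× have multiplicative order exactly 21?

12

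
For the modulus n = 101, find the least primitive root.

φ(101) = 101 − 1 = 100 = 2^2 · 5^2.
g is a primitive root iff g^(100/q) ≢ 1 (mod 101) for each prime q ∈ {2, 5}.
g = 2: 2^50 ≡ 100; 2^20 ≡ 95 — none is 1, so 2 is a primitive root.
Hence the least primitive root of 101 is 2.

2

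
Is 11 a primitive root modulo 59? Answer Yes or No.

Yes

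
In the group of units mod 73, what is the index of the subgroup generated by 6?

2

The order of 6 must divide φ(73) = 73 − 1 = 72 = 2^3 · 3^2.
Divisors of 72: 1, 2, 3, 4, 6, 8, 9, 12, 18, 24, 36, 72.
Check 6^d mod 73 for each divisor in increasing order:
6^1 ≡ 6 (mod 73)
6^2 ≡ 36 (mod 73)
6^3 ≡ 70 (mod 73)
6^4 ≡ 55 (mod 73)
6^6 ≡ 9 (mod 73)
6^8 ≡ 32 (mod 73)
6^9 ≡ 46 (mod 73)
6^12 ≡ 8 (mod 73)
6^18 ≡ 72 (mod 73)
6^24 ≡ 64 (mod 73)
6^36 ≡ 1 (mod 73) ✓
Thus |⟨6⟩| = ord(6) = 36.
[(Z/73Z)^× : ⟨6⟩] = 72/36 = 2.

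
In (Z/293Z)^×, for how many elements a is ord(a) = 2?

φ(293) = 293 − 1 = 292 = 2^2 · 73.
(Z/293Z)^× is cyclic (|G| = 292); a cyclic group of order m has exactly φ(d) elements of each order d | m, and none otherwise.
2 | 292, and φ(2) = 2 − 1 = 1.

1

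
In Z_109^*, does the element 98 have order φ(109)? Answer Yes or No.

φ(109) = 109 − 1 = 108 = 2^2 · 3^3.
Test 98^(108/q) mod 109 for each prime factor q of 108:
98^54 ≡ 108 (mod 109)  [q = 2: ≢ 1 ✓]
98^36 ≡ 45 (mod 109)  [q = 3: ≢ 1 ✓]
All checks pass, so 98 has order 108 and is a primitive root modulo 109.

Yes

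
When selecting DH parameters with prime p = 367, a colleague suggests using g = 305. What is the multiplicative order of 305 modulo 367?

ord(305) | φ(367) = 367 − 1 = 366 = 2 · 3 · 61.
Divisors of 366: 1, 2, 3, 6, 61, 122, 183, 366.
Compute 305^d (mod 367) for the divisors d until we hit 1:
305^1 ≡ 305 (mod 367)
305^2 ≡ 174 (mod 367)
305^3 ≡ 222 (mod 367)
305^6 ≡ 106 (mod 367)
305^61 ≡ 84 (mod 367)
305^122 ≡ 83 (mod 367)
305^183 ≡ 366 (mod 367)
305^366 ≡ 1 (mod 367) ✓
Therefore the multiplicative order of 305 modulo 367 is 366.

366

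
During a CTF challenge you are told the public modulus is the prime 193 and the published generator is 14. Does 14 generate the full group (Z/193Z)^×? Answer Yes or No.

φ(193) = 193 − 1 = 192 = 2^6 · 3.
14 is a primitive root mod 193 iff 14^(φ(193)/q) ≢ 1 for every prime q | φ(193), i.e. q ∈ {2, 3}.
14^96 ≡ 1 (mod 193)  [q = 2: ≡ 1 ✗]
14^64 ≡ 1 (mod 193)  [q = 3: ≡ 1 ✗]
Since 14^96 ≡ 1, the order of 14 divides 96 < 192, so 14 is not a primitive root.

No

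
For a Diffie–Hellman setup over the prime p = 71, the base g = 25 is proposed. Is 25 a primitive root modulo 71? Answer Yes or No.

No

φ(71) = 71 − 1 = 70 = 2 · 5 · 7.
Test 25^(70/q) mod 71 for each prime factor q of 70:
25^35 ≡ 1 (mod 71)  [q = 2: ≡ 1 ✗]
25^14 ≡ 54 (mod 71)  [q = 5: ≢ 1 ✓]
25^10 ≡ 1 (mod 71)  [q = 7: ≡ 1 ✗]
The check at q = 2 fails, so 25 generates a proper subgroup.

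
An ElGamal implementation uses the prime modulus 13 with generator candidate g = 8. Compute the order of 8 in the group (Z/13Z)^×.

4

Since 8 ∈ (Z/13Z)^×, its order divides φ(13) = 13 − 1 = 12 = 2^2 · 3.
Divisors of 12: 1, 2, 3, 4, 6, 12.
Compute 8^d (mod 13) for the divisors d until we hit 1:
8^1 ≡ 8 (mod 13)
8^2 ≡ 12 (mod 13)
8^3 ≡ 5 (mod 13)
8^4 ≡ 1 (mod 13) ✓
So ord_13(8) = 4.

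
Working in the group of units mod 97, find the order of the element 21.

Since 21 ∈ (Z/97Z)^×, its order divides φ(97) = 97 − 1 = 96 = 2^5 · 3.
Divisors of 96: 1, 2, 3, 4, 6, 8, 12, 16, 24, 32, 48, 96.
Test each divisor d:
21^1 ≡ 21
21^2 ≡ 53
21^3 ≡ 46
21^4 ≡ 93
21^6 ≡ 79
21^8 ≡ 16
21^12 ≡ 33
21^16 ≡ 62
21^24 ≡ 22
21^32 ≡ 61
21^48 ≡ 96
21^96 ≡ 1
Therefore the multiplicative order of 21 modulo 97 is 96.

96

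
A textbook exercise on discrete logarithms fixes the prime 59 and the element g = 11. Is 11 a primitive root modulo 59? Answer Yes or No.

Yes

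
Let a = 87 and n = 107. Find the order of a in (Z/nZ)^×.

53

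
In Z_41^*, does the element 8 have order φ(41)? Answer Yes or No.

No

φ(41) = 41 − 1 = 40 = 2^3 · 5.
8 is a primitive root mod 41 iff 8^(φ(41)/q) ≢ 1 for every prime q | φ(41), i.e. q ∈ {2, 5}.
8^20 ≡ 1 (mod 41)  [q = 2: ≡ 1 ✗]
8^8 ≡ 16 (mod 41)  [q = 5: ≢ 1 ✓]
8^20 ≡ 1 shows ord(8) | 20, strictly less than φ(41); not a primitive root.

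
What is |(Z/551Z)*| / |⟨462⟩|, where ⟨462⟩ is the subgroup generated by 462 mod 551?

2

ord(462) | φ(551) = φ(19·29) = (19−1)·(29−1) = 18·28 = 504 = 2^3 · 3^2 · 7.
Divisors of 504: 1, 2, 3, 4, 6, 7, 8, 9, 12, 14, 18, 21, 24, 28, 36, 42, 56, 63, 72, 84, 126, 168, 252, 504.
Evaluate successive powers at the divisors of 504:
462^1 ≡ 462
462^2 ≡ 207
462^3 ≡ 311
462^4 ≡ 422
462^6 ≡ 296
462^7 ≡ 104
462^8 ≡ 111
462^9 ≡ 39
462^12 ≡ 7
462^14 ≡ 347
462^18 ≡ 419
462^21 ≡ 273
462^24 ≡ 49
462^28 ≡ 291
462^36 ≡ 343
462^42 ≡ 144
462^56 ≡ 378
462^63 ≡ 191
462^72 ≡ 286
462^84 ≡ 349
462^126 ≡ 115
462^168 ≡ 30
462^252 ≡ 1
So ord_551(462) = 252, hence |⟨462⟩| = 252.
Index = |(Z/551Z)^×| / |⟨462⟩| = 504 / 252 = 2.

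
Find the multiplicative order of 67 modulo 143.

12

The order of 67 must divide φ(143) = φ(11·13) = (11−1)·(13−1) = 10·12 = 120 = 2^3 · 3 · 5.
Divisors of 120: 1, 2, 3, 4, 5, 6, 8, 10, 12, 15, 20, 24, 30, 40, 60, 120.
Compute 67^d (mod 143) for the divisors d until we hit 1:
67^1 ≡ 67 (mod 143)
67^2 ≡ 56 (mod 143)
67^3 ≡ 34 (mod 143)
67^4 ≡ 133 (mod 143)
67^5 ≡ 45 (mod 143)
67^6 ≡ 12 (mod 143)
67^8 ≡ 100 (mod 143)
67^10 ≡ 23 (mod 143)
67^12 ≡ 1 (mod 143) ✓
Therefore the multiplicative order of 67 modulo 143 is 12.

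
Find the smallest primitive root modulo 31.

φ(31) = 31 − 1 = 30 = 2 · 3 · 5.
Test candidates g = 2, 3, … against the prime factors q ∈ {2, 3, 5} of φ(31): g is a generator iff g^(30/q) ≢ 1 for every such q.
g = 2: 2^15 ≡ 1 — hits 1, so not a primitive root.
g = 3: 3^15 ≡ 30; 3^10 ≡ 25; 3^6 ≡ 16 — none is 1, so 3 is a primitive root.
The smallest primitive root modulo 31 is 3.

3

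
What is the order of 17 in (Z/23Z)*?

By Lagrange's theorem, ord_23(17) divides φ(23) = 23 − 1 = 22 = 2 · 11.
Divisors of 22: 1, 2, 11, 22.
Compute 17^d (mod 23) for the divisors d until we hit 1:
17^1 ≡ 17 (mod 23)
17^2 ≡ 13 (mod 23)
17^11 ≡ 22 (mod 23)
17^22 ≡ 1 (mod 23) ✓
So ord_23(17) = 22.

22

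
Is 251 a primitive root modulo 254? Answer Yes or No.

φ(254) = φ(2)·φ(127) = 1·126 = 126 = 2 · 3^2 · 7.
Test 251^(126/q) mod 254 for each prime factor q of 126:
251^63 ≡ 1 (mod 254)  [q = 2: ≡ 1 ✗]
251^42 ≡ 107 (mod 254)  [q = 3: ≢ 1 ✓]
251^18 ≡ 131 (mod 254)  [q = 7: ≢ 1 ✓]
251^63 ≡ 1 shows ord(251) | 63, strictly less than φ(254); not a primitive root.

No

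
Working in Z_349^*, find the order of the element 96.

By Lagrange's theorem, ord_349(96) divides φ(349) = 349 − 1 = 348 = 2^2 · 3 · 29.
Divisors of 348: 1, 2, 3, 4, 6, 12, 29, 58, 87, 116, 174, 348.
Check 96^d mod 349 for each divisor in increasing order:
96^1 ≡ 96 (mod 349)
96^2 ≡ 142 (mod 349)
96^3 ≡ 21 (mod 349)
96^4 ≡ 271 (mod 349)
96^6 ≡ 92 (mod 349)
96^12 ≡ 88 (mod 349)
96^29 ≡ 325 (mod 349)
96^58 ≡ 227 (mod 349)
96^87 ≡ 136 (mod 349)
96^116 ≡ 226 (mod 349)
96^174 ≡ 348 (mod 349)
96^348 ≡ 1 (mod 349) ✓
The smallest such exponent is 348, so the order of 96 is 348.

348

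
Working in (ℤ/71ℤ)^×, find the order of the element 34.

14

Since 34 ∈ (Z/71Z)^×, its order divides φ(71) = 71 − 1 = 70 = 2 · 5 · 7.
Divisors of 70: 1, 2, 5, 7, 10, 14, 35, 70.
Test each divisor d:
34^1 ≡ 34 (mod 71)
34^2 ≡ 20 (mod 71)
34^5 ≡ 39 (mod 71)
34^7 ≡ 70 (mod 71)
34^10 ≡ 30 (mod 71)
34^14 ≡ 1 (mod 71) ✓
Hence ord(34) = 14.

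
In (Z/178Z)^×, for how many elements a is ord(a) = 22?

10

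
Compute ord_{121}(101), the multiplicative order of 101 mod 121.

110

The order of 101 must divide φ(121) = φ(11^2) = 11·(11−1) = 110 = 2 · 5 · 11.
Divisors of 110: 1, 2, 5, 10, 11, 22, 55, 110.
Test each divisor d:
101^1 ≡ 101 (mod 121)
101^2 ≡ 37 (mod 121)
101^5 ≡ 87 (mod 121)
101^10 ≡ 67 (mod 121)
101^11 ≡ 112 (mod 121)
101^22 ≡ 81 (mod 121)
101^55 ≡ 120 (mod 121)
101^110 ≡ 1 (mod 121) ✓
So ord_121(101) = 110.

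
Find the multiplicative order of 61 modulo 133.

18

Since 61 ∈ (Z/133Z)^×, its order divides φ(133) = φ(7·19) = (7−1)·(19−1) = 6·18 = 108 = 2^2 · 3^3.
Divisors of 108: 1, 2, 3, 4, 6, 9, 12, 18, 27, 36, 54, 108.
Evaluate successive powers at the divisors of 108:
61^1 ≡ 61
61^2 ≡ 130
61^3 ≡ 83
61^4 ≡ 9
61^6 ≡ 106
61^9 ≡ 20
61^12 ≡ 64
61^18 ≡ 1
So ord_133(61) = 18.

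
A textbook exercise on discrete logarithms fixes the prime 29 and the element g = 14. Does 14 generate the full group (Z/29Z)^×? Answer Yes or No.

Yes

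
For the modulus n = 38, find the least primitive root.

φ(38) = φ(2)·φ(19) = 1·18 = 18 = 2 · 3^2.
Test candidates g = 2, 3, … against the prime factors q ∈ {2, 3} of φ(38): g is a generator iff g^(18/q) ≢ 1 for every such q.
g = 2: gcd(2, 38) = 2 > 1, not a unit — skip.
g = 3: 3^9 ≡ 37; 3^6 ≡ 7 — none is 1, so 3 is a primitive root.
Hence the least primitive root of 38 is 3.

3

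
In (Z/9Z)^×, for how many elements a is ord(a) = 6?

φ(9) = φ(3^2) = 3·(3−1) = 6 = 2 · 3.
Since (Z/9Z)^× is cyclic of order 6, the number of elements of order d is φ(d) when d | 6 and 0 otherwise.
6 = 2 · 3 divides 6, and φ(6) = 2.

2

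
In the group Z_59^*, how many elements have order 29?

28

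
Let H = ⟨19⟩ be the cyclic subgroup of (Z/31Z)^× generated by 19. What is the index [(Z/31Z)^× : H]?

ord(19) | φ(31) = 31 − 1 = 30 = 2 · 3 · 5.
Divisors of 30: 1, 2, 3, 5, 6, 10, 15, 30.
Compute 19^d (mod 31) for the divisors d until we hit 1:
19^1 ≡ 19
19^2 ≡ 20
19^3 ≡ 8
19^5 ≡ 5
19^6 ≡ 2
19^10 ≡ 25
19^15 ≡ 1
Thus |⟨19⟩| = ord(19) = 15.
[(Z/31Z)^× : ⟨19⟩] = 30/15 = 2.

2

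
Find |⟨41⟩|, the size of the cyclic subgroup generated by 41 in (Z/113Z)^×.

By Lagrange's theorem, ord_113(41) divides φ(113) = 113 − 1 = 112 = 2^4 · 7.
Divisors of 112: 1, 2, 4, 7, 8, 14, 16, 28, 56, 112.
Compute 41^d (mod 113) for the divisors d until we hit 1:
41^1 ≡ 41 (mod 113)
41^2 ≡ 99 (mod 113)
41^4 ≡ 83 (mod 113)
41^7 ≡ 44 (mod 113)
41^8 ≡ 109 (mod 113)
41^14 ≡ 15 (mod 113)
41^16 ≡ 16 (mod 113)
41^28 ≡ 112 (mod 113)
41^56 ≡ 1 (mod 113) ✓
Hence ord(41) = 56.

56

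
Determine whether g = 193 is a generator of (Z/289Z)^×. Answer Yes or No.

Yes

φ(289) = φ(17^2) = 17·(17−1) = 272 = 2^4 · 17.
It suffices to check that the order of 193 is not a proper divisor of 272: compute 193^(272/q) for q ∈ {2, 17}.
193^136 ≡ 288 (mod 289)  [q = 2: ≢ 1 ✓]
193^16 ≡ 120 (mod 289)  [q = 17: ≢ 1 ✓]
None equal 1, so ord_289(193) = 272: 193 is a primitive root.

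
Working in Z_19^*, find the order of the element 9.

9

The order of 9 must divide φ(19) = 19 − 1 = 18 = 2 · 3^2.
Divisors of 18: 1, 2, 3, 6, 9, 18.
Check 9^d mod 19 for each divisor in increasing order:
9^1 ≡ 9 (mod 19)
9^2 ≡ 5 (mod 19)
9^3 ≡ 7 (mod 19)
9^6 ≡ 11 (mod 19)
9^9 ≡ 1 (mod 19) ✓
Hence ord(9) = 9.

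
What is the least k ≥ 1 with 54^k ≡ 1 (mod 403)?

60

ord(54) | φ(403) = φ(13·31) = (13−1)·(31−1) = 12·30 = 360 = 2^3 · 3^2 · 5.
Divisors of 360: 1, 2, 3, 4, 5, 6, 8, 9, 10, 12, 15, 18, 20, 24, 30, 36, 40, 45, 60, 72, 90, 120, 180, 360.
Evaluate successive powers at the divisors of 360:
54^1 ≡ 54
54^2 ≡ 95
54^3 ≡ 294
54^4 ≡ 159
54^5 ≡ 123
54^6 ≡ 194
54^8 ≡ 295
54^9 ≡ 213
54^10 ≡ 218
54^12 ≡ 157
54^15 ≡ 216
54^18 ≡ 233
54^20 ≡ 373
54^24 ≡ 66
54^30 ≡ 311
54^36 ≡ 287
54^40 ≡ 94
54^45 ≡ 278
54^60 ≡ 1
Therefore the multiplicative order of 54 modulo 403 is 60.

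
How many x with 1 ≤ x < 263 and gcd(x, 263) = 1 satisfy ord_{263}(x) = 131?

130

φ(263) = 263 − 1 = 262 = 2 · 131.
(Z/263Z)^× is cyclic (|G| = 262); a cyclic group of order m has exactly φ(d) elements of each order d | m, and none otherwise.
131 | 262, and φ(131) = 131 − 1 = 130.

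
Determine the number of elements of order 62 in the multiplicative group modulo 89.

φ(89) = 89 − 1 = 88 = 2^3 · 11.
In a cyclic group of order 88, there are φ(d) elements of order d for each divisor d of 88, and zero for non-divisors.
62 does not divide 88, so no element of (Z/89Z)^× has order 62.

0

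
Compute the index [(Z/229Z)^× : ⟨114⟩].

3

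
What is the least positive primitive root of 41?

6

φ(41) = 41 − 1 = 40 = 2^3 · 5.
g is a primitive root iff g^(40/q) ≢ 1 (mod 41) for each prime q ∈ {2, 5}.
g = 2: 2^20 ≡ 1 — hits 1, so not a primitive root.
g = 3: 3^20 ≡ 40; 3^8 ≡ 1 — hits 1, so not a primitive root.
g = 4: 4^20 ≡ 1 — hits 1, so not a primitive root.
g = 5: 5^20 ≡ 1 — hits 1, so not a primitive root.
g = 6: 6^20 ≡ 40; 6^8 ≡ 10 — none is 1, so 6 is a primitive root.
Hence the least primitive root of 41 is 6.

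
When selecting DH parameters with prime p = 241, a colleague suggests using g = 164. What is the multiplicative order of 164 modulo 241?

By Lagrange's theorem, ord_241(164) divides φ(241) = 241 − 1 = 240 = 2^4 · 3 · 5.
Divisors of 240: 1, 2, 3, 4, 5, 6, 8, 10, 12, 15, 16, 20, 24, 30, 40, 48, 60, 80, 120, 240.
Compute 164^d (mod 241) for the divisors d until we hit 1:
164^1 ≡ 164 (mod 241)
164^2 ≡ 145 (mod 241)
164^3 ≡ 162 (mod 241)
164^4 ≡ 58 (mod 241)
164^5 ≡ 113 (mod 241)
164^6 ≡ 216 (mod 241)
164^8 ≡ 231 (mod 241)
164^10 ≡ 237 (mod 241)
164^12 ≡ 143 (mod 241)
164^15 ≡ 30 (mod 241)
164^16 ≡ 100 (mod 241)
164^20 ≡ 16 (mod 241)
164^24 ≡ 205 (mod 241)
164^30 ≡ 177 (mod 241)
164^40 ≡ 15 (mod 241)
164^48 ≡ 91 (mod 241)
164^60 ≡ 240 (mod 241)
164^80 ≡ 225 (mod 241)
164^120 ≡ 1 (mod 241) ✓
Hence ord(164) = 120.

120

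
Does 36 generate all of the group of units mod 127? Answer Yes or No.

No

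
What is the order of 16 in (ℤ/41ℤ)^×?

5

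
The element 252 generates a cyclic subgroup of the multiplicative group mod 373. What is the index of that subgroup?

4

The order of 252 must divide φ(373) = 373 − 1 = 372 = 2^2 · 3 · 31.
Divisors of 372: 1, 2, 3, 4, 6, 12, 31, 62, 93, 124, 186, 372.
Check 252^d mod 373 for each divisor in increasing order:
252^1 ≡ 252
252^2 ≡ 94
252^3 ≡ 189
252^4 ≡ 257
252^6 ≡ 286
252^12 ≡ 109
252^31 ≡ 284
252^62 ≡ 88
252^93 ≡ 1
Thus |⟨252⟩| = ord(252) = 93.
[(Z/373Z)^× : ⟨252⟩] = 372/93 = 4.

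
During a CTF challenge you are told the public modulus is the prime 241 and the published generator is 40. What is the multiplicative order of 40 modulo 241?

By Lagrange's theorem, ord_241(40) divides φ(241) = 241 − 1 = 240 = 2^4 · 3 · 5.
Divisors of 240: 1, 2, 3, 4, 5, 6, 8, 10, 12, 15, 16, 20, 24, 30, 40, 48, 60, 80, 120, 240.
Compute 40^d (mod 241) for the divisors d until we hit 1:
40^1 ≡ 40 (mod 241)
40^2 ≡ 154 (mod 241)
40^3 ≡ 135 (mod 241)
40^4 ≡ 98 (mod 241)
40^5 ≡ 64 (mod 241)
40^6 ≡ 150 (mod 241)
40^8 ≡ 205 (mod 241)
40^10 ≡ 240 (mod 241)
40^12 ≡ 87 (mod 241)
40^15 ≡ 177 (mod 241)
40^16 ≡ 91 (mod 241)
40^20 ≡ 1 (mod 241) ✓
Therefore the multiplicative order of 40 modulo 241 is 20.

20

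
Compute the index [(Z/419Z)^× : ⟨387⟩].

ord(387) | φ(419) = 419 − 1 = 418 = 2 · 11 · 19.
Divisors of 418: 1, 2, 11, 19, 22, 38, 209, 418.
Test each divisor d:
387^1 ≡ 387 (mod 419)
387^2 ≡ 186 (mod 419)
387^11 ≡ 329 (mod 419)
387^19 ≡ 13 (mod 419)
387^22 ≡ 139 (mod 419)
387^38 ≡ 169 (mod 419)
387^209 ≡ 1 (mod 419) ✓
So ord_419(387) = 209, hence |⟨387⟩| = 209.
The index is φ(419) / ord(387) = 418 / 209 = 2.

2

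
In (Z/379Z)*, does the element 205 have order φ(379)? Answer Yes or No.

No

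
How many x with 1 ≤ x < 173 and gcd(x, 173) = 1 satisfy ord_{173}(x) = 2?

1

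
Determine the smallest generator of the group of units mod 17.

φ(17) = 17 − 1 = 16 = 2^4.
Test candidates g = 2, 3, … against the prime factors q ∈ {2} of φ(17): g is a generator iff g^(16/q) ≢ 1 for every such q.
g = 2: 2^8 ≡ 1 — hits 1, so not a primitive root.
g = 3: 3^8 ≡ 16 — none is 1, so 3 is a primitive root.
So 3 is the smallest generator of (Z/17Z)^×.

3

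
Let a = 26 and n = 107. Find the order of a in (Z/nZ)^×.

ord(26) | φ(107) = 107 − 1 = 106 = 2 · 53.
Divisors of 106: 1, 2, 53, 106.
Test each divisor d:
26^1 ≡ 26 (mod 107)
26^2 ≡ 34 (mod 107)
26^53 ≡ 106 (mod 107)
26^106 ≡ 1 (mod 107) ✓
Therefore the multiplicative order of 26 modulo 107 is 106.

106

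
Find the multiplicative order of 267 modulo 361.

Since 267 ∈ (Z/361Z)^×, its order divides φ(361) = φ(19^2) = 19·(19−1) = 342 = 2 · 3^2 · 19.
Divisors of 342: 1, 2, 3, 6, 9, 18, 19, 38, 57, 114, 171, 342.
Evaluate successive powers at the divisors of 342:
267^1 ≡ 267 (mod 361)
267^2 ≡ 172 (mod 361)
267^3 ≡ 77 (mod 361)
267^6 ≡ 153 (mod 361)
267^9 ≡ 229 (mod 361)
267^18 ≡ 96 (mod 361)
267^19 ≡ 1 (mod 361) ✓
Therefore the multiplicative order of 267 modulo 361 is 19.

19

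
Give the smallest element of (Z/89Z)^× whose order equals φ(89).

3

φ(89) = 89 − 1 = 88 = 2^3 · 11.
g is a primitive root iff g^(88/q) ≢ 1 (mod 89) for each prime q ∈ {2, 11}.
g = 2: 2^44 ≡ 1 — hits 1, so not a primitive root.
g = 3: 3^44 ≡ 88; 3^8 ≡ 64 — none is 1, so 3 is a primitive root.
The smallest primitive root modulo 89 is 3.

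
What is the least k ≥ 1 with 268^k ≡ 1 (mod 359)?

Since 268 ∈ (Z/359Z)^×, its order divides φ(359) = 359 − 1 = 358 = 2 · 179.
Divisors of 358: 1, 2, 179, 358.
Evaluate successive powers at the divisors of 358:
268^1 ≡ 268 (mod 359)
268^2 ≡ 24 (mod 359)
268^179 ≡ 358 (mod 359)
268^358 ≡ 1 (mod 359) ✓
Hence ord(268) = 358.

358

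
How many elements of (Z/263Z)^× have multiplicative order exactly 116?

φ(263) = 263 − 1 = 262 = 2 · 131.
Since (Z/263Z)^× is cyclic of order 262, the number of elements of order d is φ(d) when d | 262 and 0 otherwise.
116 does not divide 262, so no element of (Z/263Z)^× has order 116.

0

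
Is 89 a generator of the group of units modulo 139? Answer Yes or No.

No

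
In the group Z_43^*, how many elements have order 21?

12

φ(43) = 43 − 1 = 42 = 2 · 3 · 7.
In a cyclic group of order 42, there are φ(d) elements of order d for each divisor d of 42, and zero for non-divisors.
21 = 3 · 7 divides 42, and φ(21) = 12.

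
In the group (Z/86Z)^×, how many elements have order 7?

6

φ(86) = φ(2)·φ(43) = 1·42 = 42 = 2 · 3 · 7.
In a cyclic group of order 42, there are φ(d) elements of order d for each divisor d of 42, and zero for non-divisors.
7 | 42, and φ(7) = 7 − 1 = 6.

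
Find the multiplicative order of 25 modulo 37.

Since 25 ∈ (Z/37Z)^×, its order divides φ(37) = 37 − 1 = 36 = 2^2 · 3^2.
Divisors of 36: 1, 2, 3, 4, 6, 9, 12, 18, 36.
Evaluate successive powers at the divisors of 36:
25^1 ≡ 25 (mod 37)
25^2 ≡ 33 (mod 37)
25^3 ≡ 11 (mod 37)
25^4 ≡ 16 (mod 37)
25^6 ≡ 10 (mod 37)
25^9 ≡ 36 (mod 37)
25^12 ≡ 26 (mod 37)
25^18 ≡ 1 (mod 37) ✓
The smallest such exponent is 18, so the order of 25 is 18.

18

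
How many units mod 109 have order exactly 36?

φ(109) = 109 − 1 = 108 = 2^2 · 3^3.
Since (Z/109Z)^× is cyclic of order 108, the number of elements of order d is φ(d) when d | 108 and 0 otherwise.
36 = 2^2 · 3^2 divides 108, and φ(36) = 12.

12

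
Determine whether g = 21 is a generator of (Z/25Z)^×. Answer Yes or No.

φ(25) = φ(5^2) = 5·(5−1) = 20 = 2^2 · 5.
Test 21^(20/q) mod 25 for each prime factor q of 20:
21^10 ≡ 1 (mod 25)  [q = 2: ≡ 1 ✗]
21^4 ≡ 6 (mod 25)  [q = 5: ≢ 1 ✓]
Since 21^10 ≡ 1, the order of 21 divides 10 < 20, so 21 is not a primitive root.

No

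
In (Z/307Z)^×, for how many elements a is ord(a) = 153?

96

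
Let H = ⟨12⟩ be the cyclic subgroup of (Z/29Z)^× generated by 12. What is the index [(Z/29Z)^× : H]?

7

By Lagrange's theorem, ord_29(12) divides φ(29) = 29 − 1 = 28 = 2^2 · 7.
Divisors of 28: 1, 2, 4, 7, 14, 28.
Compute 12^d (mod 29) for the divisors d until we hit 1:
12^1 ≡ 12
12^2 ≡ 28
12^4 ≡ 1
Thus |⟨12⟩| = ord(12) = 4.
[(Z/29Z)^× : ⟨12⟩] = 28/4 = 7.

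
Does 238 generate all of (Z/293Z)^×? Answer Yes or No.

No

φ(293) = 293 − 1 = 292 = 2^2 · 73.
An element g generates (Z/293Z)^× iff g^(292/q) ≢ 1 (mod 293) for each prime q ∈ {2, 73}.
238^146 ≡ 1 (mod 293)  [q = 2: ≡ 1 ✗]
238^4 ≡ 235 (mod 293)  [q = 73: ≢ 1 ✓]
238^146 ≡ 1 shows ord(238) | 146, strictly less than φ(293); not a primitive root.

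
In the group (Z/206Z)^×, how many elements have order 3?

φ(206) = φ(2)·φ(103) = 1·102 = 102 = 2 · 3 · 17.
(Z/206Z)^× is cyclic (|G| = 102); a cyclic group of order m has exactly φ(d) elements of each order d | m, and none otherwise.
3 | 102, and φ(3) = 3 − 1 = 2.

2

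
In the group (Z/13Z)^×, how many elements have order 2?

1

φ(13) = 13 − 1 = 12 = 2^2 · 3.
(Z/13Z)^× is cyclic (|G| = 12); a cyclic group of order m has exactly φ(d) elements of each order d | m, and none otherwise.
2 | 12, and φ(2) = 2 − 1 = 1.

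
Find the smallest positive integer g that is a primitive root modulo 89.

φ(89) = 89 − 1 = 88 = 2^3 · 11.
Test candidates g = 2, 3, … against the prime factors q ∈ {2, 11} of φ(89): g is a generator iff g^(88/q) ≢ 1 for every such q.
g = 2: 2^44 ≡ 1 — hits 1, so not a primitive root.
g = 3: 3^44 ≡ 88; 3^8 ≡ 64 — none is 1, so 3 is a primitive root.
So 3 is the smallest generator of (Z/89Z)^×.

3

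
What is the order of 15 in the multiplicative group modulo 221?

24

Since 15 ∈ (Z/221Z)^×, its order divides φ(221) = φ(13·17) = (13−1)·(17−1) = 12·16 = 192 = 2^6 · 3.
Divisors of 192: 1, 2, 3, 4, 6, 8, 12, 16, 24, 32, 48, 64, 96, 192.
Check 15^d mod 221 for each divisor in increasing order:
15^1 ≡ 15 (mod 221)
15^2 ≡ 4 (mod 221)
15^3 ≡ 60 (mod 221)
15^4 ≡ 16 (mod 221)
15^6 ≡ 64 (mod 221)
15^8 ≡ 35 (mod 221)
15^12 ≡ 118 (mod 221)
15^16 ≡ 120 (mod 221)
15^24 ≡ 1 (mod 221) ✓
Therefore the multiplicative order of 15 modulo 221 is 24.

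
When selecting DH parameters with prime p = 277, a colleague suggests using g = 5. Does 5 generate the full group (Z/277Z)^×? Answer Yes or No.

Yes

φ(277) = 277 − 1 = 276 = 2^2 · 3 · 23.
5 is a primitive root mod 277 iff 5^(φ(277)/q) ≢ 1 for every prime q | φ(277), i.e. q ∈ {2, 3, 23}.
5^138 ≡ 276 (mod 277)  [q = 2: ≢ 1 ✓]
5^92 ≡ 116 (mod 277)  [q = 3: ≢ 1 ✓]
5^12 ≡ 27 (mod 277)  [q = 23: ≢ 1 ✓]
All checks pass, so 5 has order 276 and is a primitive root modulo 277.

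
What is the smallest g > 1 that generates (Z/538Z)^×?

3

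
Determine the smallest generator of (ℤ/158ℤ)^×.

3

φ(158) = φ(2)·φ(79) = 1·78 = 78 = 2 · 3 · 13.
g is a primitive root iff g^(78/q) ≢ 1 (mod 158) for each prime q ∈ {2, 3, 13}.
g = 2: gcd(2, 158) = 2 > 1, not a unit — skip.
g = 3: 3^39 ≡ 157; 3^26 ≡ 23; 3^6 ≡ 97 — none is 1, so 3 is a primitive root.
The smallest primitive root modulo 158 is 3.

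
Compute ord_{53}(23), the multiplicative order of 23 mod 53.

4

Since 23 ∈ (Z/53Z)^×, its order divides φ(53) = 53 − 1 = 52 = 2^2 · 13.
Divisors of 52: 1, 2, 4, 13, 26, 52.
Test each divisor d:
23^1 ≡ 23 (mod 53)
23^2 ≡ 52 (mod 53)
23^4 ≡ 1 (mod 53) ✓
Therefore the multiplicative order of 23 modulo 53 is 4.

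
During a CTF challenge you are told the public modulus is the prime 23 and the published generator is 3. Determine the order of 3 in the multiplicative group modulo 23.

11

ord(3) | φ(23) = 23 − 1 = 22 = 2 · 11.
Divisors of 22: 1, 2, 11, 22.
Compute 3^d (mod 23) for the divisors d until we hit 1:
3^1 ≡ 3
3^2 ≡ 9
3^11 ≡ 1
The smallest such exponent is 11, so the order of 3 is 11.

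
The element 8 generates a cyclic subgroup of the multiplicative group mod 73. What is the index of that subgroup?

24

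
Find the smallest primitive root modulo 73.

φ(73) = 73 − 1 = 72 = 2^3 · 3^2.
g is a primitive root iff g^(72/q) ≢ 1 (mod 73) for each prime q ∈ {2, 3}.
g = 2: 2^36 ≡ 1 — hits 1, so not a primitive root.
g = 3: 3^36 ≡ 1 — hits 1, so not a primitive root.
g = 4: 4^36 ≡ 1 — hits 1, so not a primitive root.
g = 5: 5^36 ≡ 72; 5^24 ≡ 8 — none is 1, so 5 is a primitive root.
Hence the least primitive root of 73 is 5.

5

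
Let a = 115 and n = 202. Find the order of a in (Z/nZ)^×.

ord(115) | φ(202) = φ(2)·φ(101) = 1·100 = 100 = 2^2 · 5^2.
Divisors of 100: 1, 2, 4, 5, 10, 20, 25, 50, 100.
Compute 115^d (mod 202) for the divisors d until we hit 1:
115^1 ≡ 115
115^2 ≡ 95
115^4 ≡ 137
115^5 ≡ 201
115^10 ≡ 1
Therefore the multiplicative order of 115 modulo 202 is 10.

10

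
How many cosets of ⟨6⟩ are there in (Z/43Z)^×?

14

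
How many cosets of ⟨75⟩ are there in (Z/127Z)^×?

7

ord(75) | φ(127) = 127 − 1 = 126 = 2 · 3^2 · 7.
Divisors of 126: 1, 2, 3, 6, 7, 9, 14, 18, 21, 42, 63, 126.
Test each divisor d:
75^1 ≡ 75 (mod 127)
75^2 ≡ 37 (mod 127)
75^3 ≡ 108 (mod 127)
75^6 ≡ 107 (mod 127)
75^7 ≡ 24 (mod 127)
75^9 ≡ 126 (mod 127)
75^14 ≡ 68 (mod 127)
75^18 ≡ 1 (mod 127) ✓
The order of 75 is 18, so the subgroup it generates has 18 elements.
[(Z/127Z)^× : ⟨75⟩] = 126/18 = 7.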